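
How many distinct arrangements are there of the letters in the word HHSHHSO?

105

Letter multiplicities in HHSHHSO: H×4, O×1, S×2.
Dividing 7! = 5040 by 4!·2! = 48 for the repeated letters gives 105.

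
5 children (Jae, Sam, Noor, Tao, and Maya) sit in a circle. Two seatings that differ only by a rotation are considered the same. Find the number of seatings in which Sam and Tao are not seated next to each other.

12

All circular seatings of 5 people number (4)! = 24.
Those with Sam next to Tao: fuse the pair into one unit and seat 4 units around a circle — 2·(3)! = 12.
Subtracting, 24 − 12 = 12.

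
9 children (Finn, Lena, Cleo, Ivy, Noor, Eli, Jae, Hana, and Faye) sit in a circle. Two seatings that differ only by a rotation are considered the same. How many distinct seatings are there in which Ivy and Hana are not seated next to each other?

30240

Without the restriction there are (8)! = 40320 seatings.
Seatings with Ivy beside Hana: treat them as a block with 2 internal orders, giving 2 × (7)! = 10080.
Subtracting, 40320 − 10080 = 30240.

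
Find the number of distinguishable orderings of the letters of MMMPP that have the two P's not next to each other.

6

There are 5!/(3!·2!) = 10 arrangements of MMMPP in total.
If the two P's are adjacent, glue them into one block, leaving 4 items to arrange: (4)!/(3!) = 4 ways.
Subtracting, 10 − 4 = 6 arrangements keep the P's apart.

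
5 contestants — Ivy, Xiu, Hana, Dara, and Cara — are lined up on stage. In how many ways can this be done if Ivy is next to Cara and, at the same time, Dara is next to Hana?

24

Treat {Ivy,Cara} as one block (2 orders) and {Dara,Hana} as another (2 orders).
That leaves 3 units to arrange: 2 × 2 × 3! = 4 × 6 = 24.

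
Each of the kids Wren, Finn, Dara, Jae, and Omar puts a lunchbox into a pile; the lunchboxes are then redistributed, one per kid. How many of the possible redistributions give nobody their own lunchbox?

This is the derangement count D_5: permutations of 5 items with no fixed point.
By inclusion–exclusion this is Σ_{j=0}^{5} (−1)^j C(5,j)·(5−j)!.
Computing: 120 − 120 + 60 − 20 + 5 − 1 = 44.

44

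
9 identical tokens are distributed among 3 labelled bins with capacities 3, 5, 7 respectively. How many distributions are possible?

21

Ignoring the caps, the number of non-negative solutions to x_1+…+x_3 = 9 is C(11,2) = 55.
Subtract solutions that violate a single cap (substitute x_i' = x_i − (cap_i+1)): x_1 ≥ 4 gives C(7,2) = 21; x_2 ≥ 6 gives C(5,2) = 10; x_3 ≥ 8 gives C(3,2) = 3. Together 34.
No two caps can be exceeded simultaneously, so the pair terms are all 0.
By inclusion–exclusion the count is 55 − 34 + 0 = 21.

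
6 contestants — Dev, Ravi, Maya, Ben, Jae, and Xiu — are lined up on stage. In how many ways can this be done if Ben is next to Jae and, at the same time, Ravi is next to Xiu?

96

Treat {Ben,Jae} as one block (2 orders) and {Ravi,Xiu} as another (2 orders).
That leaves 4 units to arrange: 2 × 2 × 4! = 4 × 24 = 96.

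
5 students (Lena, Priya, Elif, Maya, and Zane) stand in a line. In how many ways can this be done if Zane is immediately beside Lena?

48

Glue Zane and Lena into one block (2 internal orders), leaving 4 units to arrange in a row.
So the count is 2·(4)! = 48.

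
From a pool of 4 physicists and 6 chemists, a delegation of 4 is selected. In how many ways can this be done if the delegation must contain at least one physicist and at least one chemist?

Total 4-person selections from all 10: C(10,4) = 210.
Selections missing a whole group: no physicists → C(6,4) = 15; no chemists → C(4,4) = 1.
Both groups omitted at once is impossible, so 210 − 16 = 194.

194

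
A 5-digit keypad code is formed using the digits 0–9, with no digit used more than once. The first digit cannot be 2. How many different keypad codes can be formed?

27216

The first digit has 10−1 = 9 choices (anything except 2).
The remaining 4 digits are filled from the other 9 symbols without repetition: 9 × 8 × 7 × 6 = 3024.
Total: 9 × 3024 = 27216.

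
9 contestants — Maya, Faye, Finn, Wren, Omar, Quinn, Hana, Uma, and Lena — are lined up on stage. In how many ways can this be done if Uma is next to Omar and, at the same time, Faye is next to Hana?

20160

Treat {Uma,Omar} as one block (2 orders) and {Faye,Hana} as another (2 orders).
That leaves 7 units to arrange: 2 × 2 × 7! = 4 × 5040 = 20160.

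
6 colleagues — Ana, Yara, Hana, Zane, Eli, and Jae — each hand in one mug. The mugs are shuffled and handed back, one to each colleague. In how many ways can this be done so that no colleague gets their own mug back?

265

This is the derangement count D_6: permutations of 6 items with no fixed point.
By inclusion–exclusion this is Σ_{j=0}^{6} (−1)^j C(6,j)·(6−j)!.
Computing: 720 − 720 + 360 − 120 + 30 − 6 + 1 = 265.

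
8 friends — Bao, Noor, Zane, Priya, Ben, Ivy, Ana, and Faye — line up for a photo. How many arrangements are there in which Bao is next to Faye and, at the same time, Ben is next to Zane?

Treat {Bao,Faye} as one block (2 orders) and {Ben,Zane} as another (2 orders).
That leaves 6 units to arrange: 2 × 2 × 6! = 4 × 720 = 2880.

2880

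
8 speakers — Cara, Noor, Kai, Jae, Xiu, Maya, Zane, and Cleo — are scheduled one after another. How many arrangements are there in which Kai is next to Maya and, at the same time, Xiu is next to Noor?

Treat {Kai,Maya} as one block (2 orders) and {Xiu,Noor} as another (2 orders).
That leaves 6 units to arrange: 2 × 2 × 6! = 4 × 720 = 2880.

2880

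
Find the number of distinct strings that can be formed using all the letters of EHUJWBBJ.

10080

The 8 letters of EHUJWBBJ have repeats: B appearing twice and J appearing twice.
Dividing 8! = 40320 by 2!·2! = 4 for the repeated letters gives 10080.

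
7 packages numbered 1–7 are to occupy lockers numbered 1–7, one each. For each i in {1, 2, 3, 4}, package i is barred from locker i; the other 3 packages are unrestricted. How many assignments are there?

2790

Let Aᵢ (for 1 ≤ i ≤ 4) be the placements that put package i in its forbidden locker. Any j of these fix j positions, leaving (7−j)! ways to fill the rest, and there are C(4,j) ways to pick which j.
By inclusion–exclusion, the number of valid placements is Σ_{j=0}^{4} (−1)^j C(4,j)·(7−j)!.
Computing: 5040 − 2880 + 720 − 96 + 6 = 2790.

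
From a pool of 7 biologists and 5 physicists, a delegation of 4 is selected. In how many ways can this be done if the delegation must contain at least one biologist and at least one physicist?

Total 4-person selections from all 12: C(12,4) = 495.
Subtract selections that omit an entire group: no biologists → C(5,4) = 5; no physicists → C(7,4) = 35.
Both groups omitted at once is impossible, so 495 − 40 = 455.

455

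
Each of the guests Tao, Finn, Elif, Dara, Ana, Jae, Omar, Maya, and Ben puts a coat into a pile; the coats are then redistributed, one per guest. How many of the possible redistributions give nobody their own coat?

This is the derangement count D_9: permutations of 9 items with no fixed point.
By inclusion–exclusion this is Σ_{j=0}^{9} (−1)^j C(9,j)·(9−j)!.
Computing: 362880 − 362880 + 181440 − 60480 + 15120 − 3024 + 504 − 72 + 9 − 1 = 133496.

133496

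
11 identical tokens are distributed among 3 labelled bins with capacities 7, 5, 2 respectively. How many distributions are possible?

9

Ignoring the caps, the number of non-negative solutions to x_1+…+x_3 = 11 is C(13,2) = 78.
Subtract solutions that violate a single cap (substitute x_i' = x_i − (cap_i+1)): x_1 ≥ 8 gives C(5,2) = 10; x_2 ≥ 6 gives C(7,2) = 21; x_3 ≥ 3 gives C(10,2) = 45. Together 76.
Add back pairs where two caps are both exceeded: 0 + 1 + 6 = 7.
By inclusion–exclusion the count is 78 − 76 + 7 = 9.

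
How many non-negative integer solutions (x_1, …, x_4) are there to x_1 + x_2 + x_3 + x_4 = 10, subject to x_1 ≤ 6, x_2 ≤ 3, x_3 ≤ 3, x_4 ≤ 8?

104

Ignoring the caps, the number of non-negative solutions to x_1+…+x_4 = 10 is C(13,3) = 286.
Subtract solutions that violate a single cap (substitute x_i' = x_i − (cap_i+1)): x_1 ≥ 7 gives C(6,3) = 20; x_2 ≥ 4 gives C(9,3) = 84; x_3 ≥ 4 gives C(9,3) = 84; x_4 ≥ 9 gives C(4,3) = 4. Together 192.
Add back pairs where two caps are both exceeded: 0 + 0 + 0 + 10 + 0 + 0 = 10.
By inclusion–exclusion the count is 286 − 192 + 10 = 104.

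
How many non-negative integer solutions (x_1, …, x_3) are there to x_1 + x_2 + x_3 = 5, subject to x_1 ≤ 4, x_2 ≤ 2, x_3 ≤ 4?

By stars and bars, unrestricted non-negative solutions to x_1+…+x_3 = 5 number C(5+2,2) = 21.
Subtract solutions that violate a single cap (substitute x_i' = x_i − (cap_i+1)): x_1 ≥ 5 gives C(2,2) = 1; x_2 ≥ 3 gives C(4,2) = 6; x_3 ≥ 5 gives C(2,2) = 1. Together 8.
No two caps can be exceeded simultaneously, so the pair terms are all 0.
By inclusion–exclusion the count is 21 − 8 + 0 = 13.

13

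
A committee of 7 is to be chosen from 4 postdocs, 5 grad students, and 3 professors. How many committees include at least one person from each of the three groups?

With no constraint there are C(12,7) = 792 possible selections.
Subtract selections that omit an entire group: no postdocs → C(8,7) = 8; no grad students → C(7,7) = 1; no professors → C(9,7) = 36.
Add back selections omitting two groups (i.e. drawn from a single group): C(4,7) + C(5,7) + C(3,7) = 0.
By inclusion–exclusion: 792 − 45 + 0 = 747.

747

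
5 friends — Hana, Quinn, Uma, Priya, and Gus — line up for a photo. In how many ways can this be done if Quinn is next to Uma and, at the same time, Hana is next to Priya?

Treat {Quinn,Uma} as one block (2 orders) and {Hana,Priya} as another (2 orders).
That leaves 3 units to arrange: 2 × 2 × 3! = 4 × 6 = 24.

24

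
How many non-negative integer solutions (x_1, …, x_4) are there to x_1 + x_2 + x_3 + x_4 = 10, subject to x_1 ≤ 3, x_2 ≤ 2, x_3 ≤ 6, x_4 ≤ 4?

41

Ignoring the caps, the number of non-negative solutions to x_1+…+x_4 = 10 is C(13,3) = 286.
Subtract solutions that violate a single cap (substitute x_i' = x_i − (cap_i+1)): x_1 ≥ 4 gives C(9,3) = 84; x_2 ≥ 3 gives C(10,3) = 120; x_3 ≥ 7 gives C(6,3) = 20; x_4 ≥ 5 gives C(8,3) = 56. Together 280.
Add back pairs where two caps are both exceeded: 20 + 0 + 4 + 1 + 10 + 0 = 35.
By inclusion–exclusion the count is 286 − 280 + 35 = 41.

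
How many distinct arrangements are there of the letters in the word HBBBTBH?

HBBBTBH has 7 letters with B appearing 4 times and H appearing twice.
Dividing 7! = 5040 by 4!·2! = 48 for the repeated letters gives 105.

105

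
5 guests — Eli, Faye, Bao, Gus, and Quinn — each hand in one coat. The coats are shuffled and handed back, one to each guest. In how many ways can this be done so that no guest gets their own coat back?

This is the derangement count D_5: permutations of 5 items with no fixed point.
By inclusion–exclusion this is Σ_{j=0}^{5} (−1)^j C(5,j)·(5−j)!.
Computing: 120 − 120 + 60 − 20 + 5 − 1 = 44.

44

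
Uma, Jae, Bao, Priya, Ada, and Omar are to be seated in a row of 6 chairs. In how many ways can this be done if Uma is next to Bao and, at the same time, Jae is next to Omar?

96

Treat {Uma,Bao} as one block (2 orders) and {Jae,Omar} as another (2 orders).
That leaves 4 units to arrange: 2 × 2 × 4! = 4 × 24 = 96.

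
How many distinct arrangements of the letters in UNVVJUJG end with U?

With the last slot taken by U, it remains to arrange the other 7 letters (NVVJUJG).
Those 7 letters have J appearing twice and V appearing twice, giving (7)!/(2!·2!) = 1260.

1260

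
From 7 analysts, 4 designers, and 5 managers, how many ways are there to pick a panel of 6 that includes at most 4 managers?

7997

Split by how many managers are chosen (0 through 4).
Sum: C(5,0)·C(11,6) + C(5,1)·C(11,5) + C(5,2)·C(11,4) + C(5,3)·C(11,3) + C(5,4)·C(11,2) = 462 + 2310 + 3300 + 1650 + 275 = 7997.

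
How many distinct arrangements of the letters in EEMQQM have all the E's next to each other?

Treat the 2 copies of E as a single block. The multiset to arrange is then {EE, M, M, Q, Q}, 5 items in all.
That gives (5)!/(2!·2!) = 30 arrangements.

30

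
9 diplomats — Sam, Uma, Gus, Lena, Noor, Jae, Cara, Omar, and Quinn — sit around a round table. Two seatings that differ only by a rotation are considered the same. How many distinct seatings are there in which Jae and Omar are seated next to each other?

Glue Jae and Omar into a block (2 internal orders). Seating 8 units around a circle gives (7)! arrangements.
So 2 × (7)! = 2 × 5040 = 10080.

10080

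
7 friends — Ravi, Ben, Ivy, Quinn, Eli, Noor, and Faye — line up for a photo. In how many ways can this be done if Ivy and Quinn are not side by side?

3600

There are 7! = 5040 arrangements in all. If Ivy and Quinn are adjacent, merging them into one block gives 2·(6)! = 1440 arrangements.
Complementary counting: 5040 − 1440 = 3600.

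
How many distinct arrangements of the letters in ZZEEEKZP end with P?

140

Fix P in the last position and arrange the remaining 7 letters.
Those 7 letters have E appearing 3 times and Z appearing 3 times, giving (7)!/(3!·3!) = 140.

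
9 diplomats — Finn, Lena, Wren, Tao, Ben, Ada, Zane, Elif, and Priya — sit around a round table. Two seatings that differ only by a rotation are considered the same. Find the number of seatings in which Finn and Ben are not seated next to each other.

30240

All circular seatings of 9 people number (8)! = 40320.
Seatings with Finn beside Ben: treat them as a block with 2 internal orders, giving 2 × (7)! = 10080.
Subtracting, 40320 − 10080 = 30240.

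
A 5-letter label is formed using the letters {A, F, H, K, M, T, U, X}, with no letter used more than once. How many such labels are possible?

With no repetition, fill the 5 letters in order: 8 choices, then 7, down to 4.
That product is 8 × 7 × 6 × 5 × 4 = 6720.

6720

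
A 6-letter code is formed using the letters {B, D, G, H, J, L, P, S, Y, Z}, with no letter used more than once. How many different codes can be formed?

With no repetition, fill the 6 letters in order: 10 choices, then 9, down to 5.
10 × 9 × 8 × 7 × 6 × 5 = 151200.

151200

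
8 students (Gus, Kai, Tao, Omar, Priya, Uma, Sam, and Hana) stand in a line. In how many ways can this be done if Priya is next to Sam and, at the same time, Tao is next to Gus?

Treat {Priya,Sam} as one block (2 orders) and {Tao,Gus} as another (2 orders).
That leaves 6 units to arrange: 2 × 2 × 6! = 4 × 720 = 2880.

2880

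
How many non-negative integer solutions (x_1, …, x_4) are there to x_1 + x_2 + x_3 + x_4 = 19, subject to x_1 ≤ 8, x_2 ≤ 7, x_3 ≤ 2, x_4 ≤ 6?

31

Without the upper bounds there are C(22,3) = 1540 ways to split 19 among 4 variables.
Subtract solutions that violate a single cap (substitute x_i' = x_i − (cap_i+1)): x_1 ≥ 9 gives C(13,3) = 286; x_2 ≥ 8 gives C(14,3) = 364; x_3 ≥ 3 gives C(19,3) = 969; x_4 ≥ 7 gives C(15,3) = 455. Together 2074.
Add back pairs where two caps are both exceeded: 10 + 120 + 20 + 165 + 35 + 220 = 570.
Subtract triples: 0 + 0 + 1 + 4 = 5.
By inclusion–exclusion the count is 1540 − 2074 + 570 − 5 = 31.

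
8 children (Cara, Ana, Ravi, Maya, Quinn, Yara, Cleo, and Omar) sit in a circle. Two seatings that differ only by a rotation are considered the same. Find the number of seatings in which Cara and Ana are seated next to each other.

Treat {Cara, Ana} as one unit (2 internal orders) and seat the resulting 7 units around the table: (6)! circular arrangements.
So 2 × (6)! = 2 × 720 = 1440.

1440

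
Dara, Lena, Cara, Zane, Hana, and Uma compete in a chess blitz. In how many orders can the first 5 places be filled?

There are 6 choices for 1st place, 5 for 2nd, and so on down to 2 for position 5.
That gives 6 × 5 × 4 × 3 × 2 = 720.

720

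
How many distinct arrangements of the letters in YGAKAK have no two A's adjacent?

There are 6!/(2!·2!) = 180 arrangements of YGAKAK in total.
If the two A's are adjacent, glue them into one block, leaving 5 items to arrange: (5)!/(2!) = 60 ways.
Hence 180 − 60 = 120.

120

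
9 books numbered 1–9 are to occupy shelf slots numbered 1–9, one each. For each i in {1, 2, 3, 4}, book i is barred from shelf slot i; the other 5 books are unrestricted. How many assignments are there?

229080

Let Aᵢ (for 1 ≤ i ≤ 4) be the placements that put book i in its forbidden shelf slot. Any j of these fix j positions, leaving (9−j)! ways to fill the rest, and there are C(4,j) ways to pick which j.
By inclusion–exclusion, the number of valid placements is Σ_{j=0}^{4} (−1)^j C(4,j)·(9−j)!.
Computing: 362880 − 161280 + 30240 − 2880 + 120 = 229080.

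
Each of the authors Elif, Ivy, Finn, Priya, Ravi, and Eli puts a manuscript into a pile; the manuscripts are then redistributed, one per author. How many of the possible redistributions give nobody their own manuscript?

265

Let Aᵢ be the assignments in which author i gets their own manuscript. We want the size of the complement of A₁∪…∪A_6.
By inclusion–exclusion this is Σ_{j=0}^{6} (−1)^j C(6,j)·(6−j)!.
Computing: 720 − 720 + 360 − 120 + 30 − 6 + 1 = 265.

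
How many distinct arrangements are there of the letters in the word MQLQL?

MQLQL has 5 letters with L appearing twice and Q appearing twice.
The number of distinct arrangements is 5!/(2!·2!) = 120/4 = 30.

30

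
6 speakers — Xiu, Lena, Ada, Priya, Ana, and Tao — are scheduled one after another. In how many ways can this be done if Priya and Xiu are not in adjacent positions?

There are 6! = 720 arrangements in all. If Priya and Xiu are adjacent, merging them into one block gives 2·(5)! = 240 arrangements.
So 720 − 240 = 480 arrangements keep them apart.

480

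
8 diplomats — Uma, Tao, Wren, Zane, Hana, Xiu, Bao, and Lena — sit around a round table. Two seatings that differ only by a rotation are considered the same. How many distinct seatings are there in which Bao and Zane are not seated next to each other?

All circular seatings of 8 people number (7)! = 5040.
Those with Bao next to Zane: fuse the pair into one unit and seat 7 units around a circle — 2·(6)! = 1440.
Subtracting, 5040 − 1440 = 3600.

3600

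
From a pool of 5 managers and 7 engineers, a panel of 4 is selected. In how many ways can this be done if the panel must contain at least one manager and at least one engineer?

With no constraint there are C(12,4) = 495 possible selections.
Selections missing a whole group: no managers → C(7,4) = 35; no engineers → C(5,4) = 5.
Both groups omitted at once is impossible, so 495 − 40 = 455.

455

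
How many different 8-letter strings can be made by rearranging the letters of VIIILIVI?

Letter multiplicities in VIIILIVI: I×5, L×1, V×2.
So there are 8! / (5!·2!) = 168 distinguishable arrangements.

168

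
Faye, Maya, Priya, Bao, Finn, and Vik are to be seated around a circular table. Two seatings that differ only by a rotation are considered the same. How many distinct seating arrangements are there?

120

Seat Faye anywhere (absorbing the rotational symmetry), then permute the other 5: (5)! = 120.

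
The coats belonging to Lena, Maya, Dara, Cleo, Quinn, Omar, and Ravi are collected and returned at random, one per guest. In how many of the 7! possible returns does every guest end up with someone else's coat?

Count assignments avoiding every fixed point. For any j of the 7 guests fixed to their own coat, the other 7−j can be arranged in (7−j)! ways.
By inclusion–exclusion this is Σ_{j=0}^{7} (−1)^j C(7,j)·(7−j)!.
Computing: 5040 − 5040 + 2520 − 840 + 210 − 42 + 7 − 1 = 1854.

1854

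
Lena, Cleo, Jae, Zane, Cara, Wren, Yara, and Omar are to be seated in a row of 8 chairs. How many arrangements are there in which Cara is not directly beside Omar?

30240

There are 8! = 40320 arrangements in all. If Cara and Omar are adjacent, merging them into one block gives 2·(7)! = 10080 arrangements.
So 40320 − 10080 = 30240 arrangements keep them apart.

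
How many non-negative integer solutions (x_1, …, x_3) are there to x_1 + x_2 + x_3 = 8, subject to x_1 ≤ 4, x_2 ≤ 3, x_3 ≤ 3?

6

Ignoring the caps, the number of non-negative solutions to x_1+…+x_3 = 8 is C(10,2) = 45.
Subtract solutions that violate a single cap (substitute x_i' = x_i − (cap_i+1)): x_1 ≥ 5 gives C(5,2) = 10; x_2 ≥ 4 gives C(6,2) = 15; x_3 ≥ 4 gives C(6,2) = 15. Together 40.
Add back pairs where two caps are both exceeded: 0 + 0 + 1 = 1.
By inclusion–exclusion the count is 45 − 40 + 1 = 6.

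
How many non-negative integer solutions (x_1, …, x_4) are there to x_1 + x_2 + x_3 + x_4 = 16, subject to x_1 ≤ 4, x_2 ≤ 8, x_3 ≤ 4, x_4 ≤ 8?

Without the upper bounds there are C(19,3) = 969 ways to split 16 among 4 variables.
Subtract solutions that violate a single cap (substitute x_i' = x_i − (cap_i+1)): x_1 ≥ 5 gives C(14,3) = 364; x_2 ≥ 9 gives C(10,3) = 120; x_3 ≥ 5 gives C(14,3) = 364; x_4 ≥ 9 gives C(10,3) = 120. Together 968.
Add back pairs where two caps are both exceeded: 10 + 84 + 10 + 10 + 0 + 10 = 124.
By inclusion–exclusion the count is 969 − 968 + 124 = 125.

125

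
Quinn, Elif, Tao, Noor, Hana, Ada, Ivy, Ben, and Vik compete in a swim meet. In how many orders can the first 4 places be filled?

This is an ordered selection of 4 from 9: P(9,4).
That gives 9 × 8 × 7 × 6 = 3024.

3024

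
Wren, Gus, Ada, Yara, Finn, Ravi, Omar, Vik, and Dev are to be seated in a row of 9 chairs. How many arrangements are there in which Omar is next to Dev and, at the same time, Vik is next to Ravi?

20160

Treat {Omar,Dev} as one block (2 orders) and {Vik,Ravi} as another (2 orders).
That leaves 7 units to arrange: 2 × 2 × 7! = 4 × 5040 = 20160.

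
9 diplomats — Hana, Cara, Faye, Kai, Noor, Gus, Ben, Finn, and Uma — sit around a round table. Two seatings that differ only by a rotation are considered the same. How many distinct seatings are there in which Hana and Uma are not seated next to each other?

All circular seatings of 9 people number (8)! = 40320.
Seatings with Hana beside Uma: treat them as a block with 2 internal orders, giving 2 × (7)! = 10080.
Subtracting, 40320 − 10080 = 30240.

30240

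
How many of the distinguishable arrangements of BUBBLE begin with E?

Fix E in the first position and arrange the remaining 5 letters.
Those 5 letters have B appearing 3 times, giving (5)!/(3!) = 20.

20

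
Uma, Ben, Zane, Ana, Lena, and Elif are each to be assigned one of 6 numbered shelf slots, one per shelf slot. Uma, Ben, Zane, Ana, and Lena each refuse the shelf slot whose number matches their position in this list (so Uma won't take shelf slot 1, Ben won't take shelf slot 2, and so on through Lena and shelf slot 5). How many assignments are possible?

Let Aᵢ (for 1 ≤ i ≤ 5) be the placements that put person i in their forbidden shelf slot. Any j of these fix j positions, leaving (6−j)! ways to fill the rest, and there are C(5,j) ways to pick which j.
By inclusion–exclusion, the number of valid placements is Σ_{j=0}^{5} (−1)^j C(5,j)·(6−j)!.
Computing: 720 − 600 + 240 − 60 + 10 − 1 = 309.

309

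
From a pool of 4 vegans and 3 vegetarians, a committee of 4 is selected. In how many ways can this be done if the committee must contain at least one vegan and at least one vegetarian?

Total 4-person selections from all 7: C(7,4) = 35.
Selections missing a whole group: no vegans → C(3,4) = 0; no vegetarians → C(4,4) = 1.
Both groups omitted at once is impossible, so 35 − 1 = 34.

34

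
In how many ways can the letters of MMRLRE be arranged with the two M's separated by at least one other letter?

Total arrangements of MMRLRE: 6!/(2!·2!) = 180.
If the two M's are adjacent, glue them into one block, leaving 5 items to arrange: (5)!/(2!) = 60 ways.
Hence 180 − 60 = 120.

120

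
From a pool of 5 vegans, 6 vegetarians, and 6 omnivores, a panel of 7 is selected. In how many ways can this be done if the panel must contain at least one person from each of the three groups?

17996

With no constraint there are C(17,7) = 19448 possible selections.
Selections missing a whole group: no vegans → C(12,7) = 792; no vegetarians → C(11,7) = 330; no omnivores → C(11,7) = 330.
Add back selections omitting two groups (i.e. drawn from a single group): C(5,7) + C(6,7) + C(6,7) = 0.
By inclusion–exclusion: 19448 − 1452 + 0 = 17996.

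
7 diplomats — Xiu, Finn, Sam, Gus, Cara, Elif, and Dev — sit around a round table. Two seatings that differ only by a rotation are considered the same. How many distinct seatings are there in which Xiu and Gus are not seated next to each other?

Without the restriction there are (6)! = 720 seatings.
Seatings with Xiu beside Gus: treat them as a block with 2 internal orders, giving 2 × (5)! = 240.
Subtracting, 720 − 240 = 480.

480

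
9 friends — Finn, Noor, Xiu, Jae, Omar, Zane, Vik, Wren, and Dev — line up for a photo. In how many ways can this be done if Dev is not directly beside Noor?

282240

There are 9! = 362880 arrangements in all. If Dev and Noor are adjacent, merging them into one block gives 2·(8)! = 80640 arrangements.
So 362880 − 80640 = 282240 arrangements keep them apart.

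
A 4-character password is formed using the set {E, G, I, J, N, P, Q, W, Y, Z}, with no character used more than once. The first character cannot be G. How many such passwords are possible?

4536

The first character has 10−1 = 9 choices (anything except G).
The remaining 3 characters are filled from the other 9 symbols without repetition: 9 × 8 × 7 = 504.
Total: 9 × 504 = 4536.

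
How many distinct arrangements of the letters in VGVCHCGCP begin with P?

With the first slot taken by P, it remains to arrange the other 8 letters (VGVCHCGC).
Those 8 letters have C appearing 3 times, G appearing twice, and V appearing twice, giving (8)!/(3!·2!·2!) = 1680.

1680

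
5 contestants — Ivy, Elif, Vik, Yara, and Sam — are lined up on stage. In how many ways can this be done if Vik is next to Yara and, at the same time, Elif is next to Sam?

24

Treat {Vik,Yara} as one block (2 orders) and {Elif,Sam} as another (2 orders).
That leaves 3 units to arrange: 2 × 2 × 3! = 4 × 6 = 24.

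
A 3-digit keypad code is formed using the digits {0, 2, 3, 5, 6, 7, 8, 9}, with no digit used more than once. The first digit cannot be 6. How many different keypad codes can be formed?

The first digit has 8−1 = 7 choices (anything except 6).
The remaining 2 digits are filled from the other 7 symbols without repetition: 7 × 6 = 42.
Total: 7 × 42 = 294.

294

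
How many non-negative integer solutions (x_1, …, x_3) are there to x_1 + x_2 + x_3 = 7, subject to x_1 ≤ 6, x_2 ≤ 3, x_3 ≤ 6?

By stars and bars, unrestricted non-negative solutions to x_1+…+x_3 = 7 number C(7+2,2) = 36.
Subtract solutions that violate a single cap (substitute x_i' = x_i − (cap_i+1)): x_1 ≥ 7 gives C(2,2) = 1; x_2 ≥ 4 gives C(5,2) = 10; x_3 ≥ 7 gives C(2,2) = 1. Together 12.
No two caps can be exceeded simultaneously, so the pair terms are all 0.
By inclusion–exclusion the count is 36 − 12 + 0 = 24.

24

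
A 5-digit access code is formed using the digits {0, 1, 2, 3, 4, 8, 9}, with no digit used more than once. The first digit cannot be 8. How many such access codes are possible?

2160

The first digit has 7−1 = 6 choices (anything except 8).
The remaining 4 digits are filled from the other 6 symbols without repetition: 6 × 5 × 4 × 3 = 360.
Total: 6 × 360 = 2160.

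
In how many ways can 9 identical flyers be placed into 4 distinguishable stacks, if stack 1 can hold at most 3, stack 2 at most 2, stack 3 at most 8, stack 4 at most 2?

35

By stars and bars, unrestricted non-negative solutions to x_1+…+x_4 = 9 number C(9+3,3) = 220.
Subtract solutions that violate a single cap (substitute x_i' = x_i − (cap_i+1)): x_1 ≥ 4 gives C(8,3) = 56; x_2 ≥ 3 gives C(9,3) = 84; x_3 ≥ 9 gives C(3,3) = 1; x_4 ≥ 3 gives C(9,3) = 84. Together 225.
Add back pairs where two caps are both exceeded: 10 + 0 + 10 + 0 + 20 + 0 = 40.
By inclusion–exclusion the count is 220 − 225 + 40 = 35.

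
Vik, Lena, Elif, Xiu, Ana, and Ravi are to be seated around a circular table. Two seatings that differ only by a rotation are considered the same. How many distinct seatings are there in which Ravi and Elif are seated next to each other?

48

Treat {Ravi, Elif} as one unit (2 internal orders) and seat the resulting 5 units around the table: (4)! circular arrangements.
So 2 × (4)! = 2 × 24 = 48.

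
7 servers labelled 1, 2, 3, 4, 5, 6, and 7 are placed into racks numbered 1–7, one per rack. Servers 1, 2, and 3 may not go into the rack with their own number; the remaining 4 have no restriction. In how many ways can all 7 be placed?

3216

Let Aᵢ (for i ∈ {1, 2, 3}) be the placements that put server i in its forbidden rack. Any j of these fix j positions, leaving (7−j)! ways to fill the rest, and there are C(3,j) ways to pick which j.
By inclusion–exclusion, the number of valid placements is Σ_{j=0}^{3} (−1)^j C(3,j)·(7−j)!.
Computing: 5040 − 2160 + 360 − 24 = 3216.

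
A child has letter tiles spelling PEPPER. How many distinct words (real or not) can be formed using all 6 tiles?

PEPPER has 6 letters with E appearing twice and P appearing 3 times.
The number of distinct arrangements is 6!/(3!·2!) = 720/12 = 60.

60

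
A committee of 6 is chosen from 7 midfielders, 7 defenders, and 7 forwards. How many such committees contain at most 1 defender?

Split by how many defenders are chosen (0 through 1).
Sum: C(7,0)·C(14,6) + C(7,1)·C(14,5) = 3003 + 14014 = 17017.

17017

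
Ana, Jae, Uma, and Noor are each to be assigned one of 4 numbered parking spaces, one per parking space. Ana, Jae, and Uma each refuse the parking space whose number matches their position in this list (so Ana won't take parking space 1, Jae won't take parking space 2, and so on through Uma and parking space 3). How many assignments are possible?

11

Let Aᵢ (for i ∈ {1, 2, 3}) be the placements that put person i in their forbidden parking space. Any j of these fix j positions, leaving (4−j)! ways to fill the rest, and there are C(3,j) ways to pick which j.
By inclusion–exclusion, the number of valid placements is Σ_{j=0}^{3} (−1)^j C(3,j)·(4−j)!.
Computing: 24 − 18 + 6 − 1 = 11.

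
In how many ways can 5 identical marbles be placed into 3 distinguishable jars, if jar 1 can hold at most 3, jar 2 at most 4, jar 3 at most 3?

14

By stars and bars, unrestricted non-negative solutions to x_1+…+x_3 = 5 number C(5+2,2) = 21.
Subtract solutions that violate a single cap (substitute x_i' = x_i − (cap_i+1)): x_1 ≥ 4 gives C(3,2) = 3; x_2 ≥ 5 gives C(2,2) = 1; x_3 ≥ 4 gives C(3,2) = 3. Together 7.
No two caps can be exceeded simultaneously, so the pair terms are all 0.
By inclusion–exclusion the count is 21 − 7 + 0 = 14.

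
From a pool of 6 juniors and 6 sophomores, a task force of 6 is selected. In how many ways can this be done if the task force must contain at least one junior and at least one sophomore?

With no constraint there are C(12,6) = 924 possible selections.
Selections missing a whole group: no juniors → C(6,6) = 1; no sophomores → C(6,6) = 1.
Both groups omitted at once is impossible, so 924 − 2 = 922.

922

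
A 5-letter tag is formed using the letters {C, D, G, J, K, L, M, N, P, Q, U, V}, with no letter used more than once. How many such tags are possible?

95040

This is a permutation of 5 out of 12: P(12,5) = 12!/7!.
That product is 12 × 11 × 10 × 9 × 8 = 95040.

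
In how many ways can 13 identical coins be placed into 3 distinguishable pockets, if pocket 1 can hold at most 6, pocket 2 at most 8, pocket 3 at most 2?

9

Without the upper bounds there are C(15,2) = 105 ways to split 13 among 3 pockets.
Subtract solutions that violate a single cap (substitute x_i' = x_i − (cap_i+1)): x_1 ≥ 7 gives C(8,2) = 28; x_2 ≥ 9 gives C(6,2) = 15; x_3 ≥ 3 gives C(12,2) = 66. Together 109.
Add back pairs where two caps are both exceeded: 0 + 10 + 3 = 13.
By inclusion–exclusion the count is 105 − 109 + 13 = 9.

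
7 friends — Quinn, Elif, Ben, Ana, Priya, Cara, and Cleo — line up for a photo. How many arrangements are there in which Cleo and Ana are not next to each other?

Of the 7! = 5040 arrangements, those with Cleo and Ana adjacent number 2 × 6! = 1440 (treat the pair as a block with 2 internal orders).
So 5040 − 1440 = 3600 arrangements keep them apart.

3600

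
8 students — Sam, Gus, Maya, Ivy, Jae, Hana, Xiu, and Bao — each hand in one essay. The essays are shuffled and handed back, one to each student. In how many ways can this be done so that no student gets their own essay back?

14833

This is the derangement count D_8: permutations of 8 items with no fixed point.
By inclusion–exclusion this is Σ_{j=0}^{8} (−1)^j C(8,j)·(8−j)!.
Computing: 40320 − 40320 + 20160 − 6720 + 1680 − 336 + 56 − 8 + 1 = 14833.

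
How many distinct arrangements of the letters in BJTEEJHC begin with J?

2520

Fix J in the first position and arrange the remaining 7 letters.
Those 7 letters have E appearing twice, giving (7)!/(2!) = 2520.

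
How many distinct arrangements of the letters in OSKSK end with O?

6

Fix O in the last position and arrange the remaining 4 letters.
Those 4 letters have K appearing twice and S appearing twice, giving (4)!/(2!·2!) = 6.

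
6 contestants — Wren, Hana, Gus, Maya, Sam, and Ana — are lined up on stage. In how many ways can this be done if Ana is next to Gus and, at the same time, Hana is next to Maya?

96

Treat {Ana,Gus} as one block (2 orders) and {Hana,Maya} as another (2 orders).
That leaves 4 units to arrange: 2 × 2 × 4! = 4 × 24 = 96.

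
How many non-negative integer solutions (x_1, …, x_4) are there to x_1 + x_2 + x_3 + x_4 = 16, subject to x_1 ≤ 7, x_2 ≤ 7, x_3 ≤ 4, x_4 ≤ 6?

139

Ignoring the caps, the number of non-negative solutions to x_1+…+x_4 = 16 is C(19,3) = 969.
Subtract solutions that violate a single cap (substitute x_i' = x_i − (cap_i+1)): x_1 ≥ 8 gives C(11,3) = 165; x_2 ≥ 8 gives C(11,3) = 165; x_3 ≥ 5 gives C(14,3) = 364; x_4 ≥ 7 gives C(12,3) = 220. Together 914.
Add back pairs where two caps are both exceeded: 1 + 20 + 4 + 20 + 4 + 35 = 84.
By inclusion–exclusion the count is 969 − 914 + 84 = 139.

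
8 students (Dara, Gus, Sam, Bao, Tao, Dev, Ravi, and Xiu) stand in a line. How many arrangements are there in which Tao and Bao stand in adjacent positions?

Glue Tao and Bao into one block (2 internal orders), leaving 7 units to arrange in a row.
That gives 2 × 7! = 2 × 5040 = 10080.

10080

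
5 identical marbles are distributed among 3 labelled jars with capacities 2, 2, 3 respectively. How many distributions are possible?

Without the upper bounds there are C(7,2) = 21 ways to split 5 among 3 jars.
Subtract solutions that violate a single cap (substitute x_i' = x_i − (cap_i+1)): x_1 ≥ 3 gives C(4,2) = 6; x_2 ≥ 3 gives C(4,2) = 6; x_3 ≥ 4 gives C(3,2) = 3. Together 15.
No two caps can be exceeded simultaneously, so the pair terms are all 0.
By inclusion–exclusion the count is 21 − 15 + 0 = 6.

6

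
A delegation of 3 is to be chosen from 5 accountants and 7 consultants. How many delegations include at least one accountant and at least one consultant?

175

Total 3-person selections from all 12: C(12,3) = 220.
Selections missing a whole group: no accountants → C(7,3) = 35; no consultants → C(5,3) = 10.
Both groups omitted at once is impossible, so 220 − 45 = 175.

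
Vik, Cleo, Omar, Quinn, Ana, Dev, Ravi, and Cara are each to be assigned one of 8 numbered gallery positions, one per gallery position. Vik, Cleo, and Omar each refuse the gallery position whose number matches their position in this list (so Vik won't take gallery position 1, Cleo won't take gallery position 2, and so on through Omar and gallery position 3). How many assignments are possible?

Let Aᵢ (for i ∈ {1, 2, 3}) be the placements that put person i in their forbidden gallery position. Any j of these fix j positions, leaving (8−j)! ways to fill the rest, and there are C(3,j) ways to pick which j.
By inclusion–exclusion, the number of valid placements is Σ_{j=0}^{3} (−1)^j C(3,j)·(8−j)!.
Computing: 40320 − 15120 + 2160 − 120 = 27240.

27240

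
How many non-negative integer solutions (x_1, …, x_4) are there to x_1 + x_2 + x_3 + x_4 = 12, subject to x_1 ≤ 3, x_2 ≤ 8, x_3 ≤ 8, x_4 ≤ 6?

By stars and bars, unrestricted non-negative solutions to x_1+…+x_4 = 12 number C(12+3,3) = 455.
Subtract solutions that violate a single cap (substitute x_i' = x_i − (cap_i+1)): x_1 ≥ 4 gives C(11,3) = 165; x_2 ≥ 9 gives C(6,3) = 20; x_3 ≥ 9 gives C(6,3) = 20; x_4 ≥ 7 gives C(8,3) = 56. Together 261.
Add back pairs where two caps are both exceeded: 0 + 0 + 4 + 0 + 0 + 0 = 4.
By inclusion–exclusion the count is 455 − 261 + 4 = 198.

198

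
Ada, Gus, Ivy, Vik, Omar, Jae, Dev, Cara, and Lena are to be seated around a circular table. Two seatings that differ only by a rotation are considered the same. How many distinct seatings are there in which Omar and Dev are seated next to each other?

Treat {Omar, Dev} as one unit (2 internal orders) and seat the resulting 8 units around the table: (7)! circular arrangements.
So 2 × (7)! = 2 × 5040 = 10080.

10080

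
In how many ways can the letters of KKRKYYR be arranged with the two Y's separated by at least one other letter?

There are 7!/(3!·2!·2!) = 210 arrangements of KKRKYYR in total.
Arrangements with the Y's together: treat YY as one letter, giving (6)!/(3!·2!) = 60.
Hence 210 − 60 = 150.

150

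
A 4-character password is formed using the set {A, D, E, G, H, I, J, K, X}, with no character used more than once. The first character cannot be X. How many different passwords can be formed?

The first character has 9−1 = 8 choices (anything except X).
The remaining 3 characters are filled from the other 8 symbols without repetition: 8 × 7 × 6 = 336.
Total: 8 × 336 = 2688.

2688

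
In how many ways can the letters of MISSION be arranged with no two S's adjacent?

Total arrangements of MISSION: 7!/(2!·2!) = 1260.
If the two S's are adjacent, glue them into one block, leaving 6 items to arrange: (6)!/(2!) = 360 ways.
Hence 1260 − 360 = 900.

900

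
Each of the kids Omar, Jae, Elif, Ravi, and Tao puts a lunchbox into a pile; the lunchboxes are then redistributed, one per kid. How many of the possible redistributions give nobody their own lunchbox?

Count assignments avoiding every fixed point. For any j of the 5 kids fixed to their own lunchbox, the other 5−j can be arranged in (5−j)! ways.
By inclusion–exclusion this is Σ_{j=0}^{5} (−1)^j C(5,j)·(5−j)!.
Computing: 120 − 120 + 60 − 20 + 5 − 1 = 44.

44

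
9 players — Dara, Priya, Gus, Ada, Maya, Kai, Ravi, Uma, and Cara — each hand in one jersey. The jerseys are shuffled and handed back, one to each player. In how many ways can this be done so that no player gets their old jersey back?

This is the derangement count D_9: permutations of 9 items with no fixed point.
By inclusion–exclusion this is Σ_{j=0}^{9} (−1)^j C(9,j)·(9−j)!.
Computing: 362880 − 362880 + 181440 − 60480 + 15120 − 3024 + 504 − 72 + 9 − 1 = 133496.

133496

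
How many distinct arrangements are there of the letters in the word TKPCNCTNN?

The 9 letters of TKPCNCTNN have repeats: C appearing twice, N appearing 3 times, and T appearing twice.
So there are 9! / (3!·2!·2!) = 15120 distinguishable arrangements.

15120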